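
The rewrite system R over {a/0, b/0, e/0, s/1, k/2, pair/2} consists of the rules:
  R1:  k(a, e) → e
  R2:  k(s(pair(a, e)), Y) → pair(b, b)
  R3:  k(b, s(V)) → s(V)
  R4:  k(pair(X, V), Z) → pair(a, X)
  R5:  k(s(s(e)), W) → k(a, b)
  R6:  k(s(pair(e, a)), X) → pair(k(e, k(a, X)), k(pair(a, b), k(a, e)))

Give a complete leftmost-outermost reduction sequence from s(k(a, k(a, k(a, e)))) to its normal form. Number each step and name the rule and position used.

s(e)

1. s(k(a, k(a, k(a, e))))  →  s(k(a, k(a, e)))   [R1 at 1.2.2]
2. s(k(a, k(a, e)))  →  s(k(a, e))   [R1 at 1.2]
3. s(k(a, e))  →  s(e)   [R1 at 1]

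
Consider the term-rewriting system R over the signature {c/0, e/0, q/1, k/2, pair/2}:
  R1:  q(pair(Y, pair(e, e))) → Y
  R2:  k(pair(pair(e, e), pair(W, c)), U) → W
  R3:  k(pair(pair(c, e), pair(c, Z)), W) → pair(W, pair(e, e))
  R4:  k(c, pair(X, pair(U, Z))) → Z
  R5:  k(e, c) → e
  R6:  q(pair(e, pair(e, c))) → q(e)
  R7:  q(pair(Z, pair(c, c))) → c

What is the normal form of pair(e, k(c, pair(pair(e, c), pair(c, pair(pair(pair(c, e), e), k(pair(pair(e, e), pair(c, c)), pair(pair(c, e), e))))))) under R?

1. pair(e, k(c, pair(pair(e, c), pair(c, pair(pair(pair(c, e), e), k(pair(pair(e, e), pair(c, c)), pair(pair(c, e), e)))))))  →  pair(e, pair(pair(pair(c, e), e), k(pair(pair(e, e), pair(c, c)), pair(pair(c, e), e))))   [R4 at 2]
2. pair(e, pair(pair(pair(c, e), e), k(pair(pair(e, e), pair(c, c)), pair(pair(c, e), e))))  →  pair(e, pair(pair(pair(c, e), e), c))   [R2 at 2.2]

pair(e, pair(pair(pair(c, e), e), c))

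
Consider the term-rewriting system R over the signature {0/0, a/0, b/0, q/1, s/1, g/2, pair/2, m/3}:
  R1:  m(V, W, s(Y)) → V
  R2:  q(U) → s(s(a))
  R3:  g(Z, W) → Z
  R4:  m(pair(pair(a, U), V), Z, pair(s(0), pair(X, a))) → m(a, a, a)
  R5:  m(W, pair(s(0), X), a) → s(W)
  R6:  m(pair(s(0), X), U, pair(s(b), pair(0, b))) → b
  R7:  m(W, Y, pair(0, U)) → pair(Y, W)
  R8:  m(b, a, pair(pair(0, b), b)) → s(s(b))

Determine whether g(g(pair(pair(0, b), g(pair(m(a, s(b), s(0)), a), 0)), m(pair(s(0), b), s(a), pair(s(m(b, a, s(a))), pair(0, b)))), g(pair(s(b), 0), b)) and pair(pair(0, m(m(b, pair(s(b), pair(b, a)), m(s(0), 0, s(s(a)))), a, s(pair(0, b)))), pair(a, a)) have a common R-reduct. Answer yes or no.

Reduce t₁ = g(g(pair(pair(0, b), g(pair(m(a, s(b), s(0)), a), 0)), m(pair(s(0), b), s(a), pair(s(m(b, a, s(a))), pair(0, b)))), g(pair(s(b), 0), b)):
1. g(g(pair(pair(0, b), g(pair(m(a, s(b), s(0)), a), 0)), m(pair(s(0), b), s(a), pair(s(m(b, a, s(a))), pair(0, b)))), g(pair(s(b), 0), b))  →  g(pair(pair(0, b), g(pair(m(a, s(b), s(0)), a), 0)), m(pair(s(0), b), s(a), pair(s(m(b, a, s(a))), pair(0, b))))   [R3 at ε]
2. g(pair(pair(0, b), g(pair(m(a, s(b), s(0)), a), 0)), m(pair(s(0), b), s(a), pair(s(m(b, a, s(a))), pair(0, b))))  →  pair(pair(0, b), g(pair(m(a, s(b), s(0)), a), 0))   [R3 at ε]
3. pair(pair(0, b), g(pair(m(a, s(b), s(0)), a), 0))  →  pair(pair(0, b), pair(m(a, s(b), s(0)), a))   [R3 at 2]
4. pair(pair(0, b), pair(m(a, s(b), s(0)), a))  →  pair(pair(0, b), pair(a, a))   [R1 at 2.1]

Reduce t₂ = pair(pair(0, m(m(b, pair(s(b), pair(b, a)), m(s(0), 0, s(s(a)))), a, s(pair(0, b)))), pair(a, a)):
1. pair(pair(0, m(m(b, pair(s(b), pair(b, a)), m(s(0), 0, s(s(a)))), a, s(pair(0, b)))), pair(a, a))  →  pair(pair(0, m(b, pair(s(b), pair(b, a)), m(s(0), 0, s(s(a))))), pair(a, a))   [R1 at 1.2]
2. pair(pair(0, m(b, pair(s(b), pair(b, a)), m(s(0), 0, s(s(a))))), pair(a, a))  →  pair(pair(0, m(b, pair(s(b), pair(b, a)), s(0))), pair(a, a))   [R1 at 1.2.3]
3. pair(pair(0, m(b, pair(s(b), pair(b, a)), s(0))), pair(a, a))  →  pair(pair(0, b), pair(a, a))   [R1 at 1.2]

yes — NF(t₁) = pair(pair(0, b), pair(a, a)), NF(t₂) = pair(pair(0, b), pair(a, a))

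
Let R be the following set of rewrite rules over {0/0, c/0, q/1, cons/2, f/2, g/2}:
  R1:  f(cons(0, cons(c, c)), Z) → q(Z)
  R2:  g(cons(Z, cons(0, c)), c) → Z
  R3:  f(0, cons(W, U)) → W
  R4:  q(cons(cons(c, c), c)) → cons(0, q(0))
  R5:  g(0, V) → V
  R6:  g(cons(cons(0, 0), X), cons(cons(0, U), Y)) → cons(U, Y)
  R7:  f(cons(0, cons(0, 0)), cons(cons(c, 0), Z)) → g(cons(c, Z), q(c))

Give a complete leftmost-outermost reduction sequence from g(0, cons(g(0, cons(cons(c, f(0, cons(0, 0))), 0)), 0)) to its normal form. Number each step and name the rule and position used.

cons(cons(cons(c, 0), 0), 0)

1. g(0, cons(g(0, cons(cons(c, f(0, cons(0, 0))), 0)), 0))  →  cons(g(0, cons(cons(c, f(0, cons(0, 0))), 0)), 0)   [R5 at ε]
2. cons(g(0, cons(cons(c, f(0, cons(0, 0))), 0)), 0)  →  cons(cons(cons(c, f(0, cons(0, 0))), 0), 0)   [R5 at 1]
3. cons(cons(cons(c, f(0, cons(0, 0))), 0), 0)  →  cons(cons(cons(c, 0), 0), 0)   [R3 at 1.1.2]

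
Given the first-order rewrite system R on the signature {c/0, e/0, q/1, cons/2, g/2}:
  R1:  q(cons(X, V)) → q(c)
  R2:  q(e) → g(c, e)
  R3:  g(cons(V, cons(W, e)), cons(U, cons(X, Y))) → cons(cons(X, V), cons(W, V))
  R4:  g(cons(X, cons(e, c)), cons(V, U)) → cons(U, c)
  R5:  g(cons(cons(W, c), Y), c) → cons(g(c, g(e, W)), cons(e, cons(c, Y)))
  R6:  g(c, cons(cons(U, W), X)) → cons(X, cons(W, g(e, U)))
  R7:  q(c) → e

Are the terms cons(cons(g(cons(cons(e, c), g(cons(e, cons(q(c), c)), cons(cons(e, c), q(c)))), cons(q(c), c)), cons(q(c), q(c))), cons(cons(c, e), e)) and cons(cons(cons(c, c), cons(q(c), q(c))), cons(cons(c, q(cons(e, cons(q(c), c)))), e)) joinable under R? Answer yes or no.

yes — NF(t₁) = cons(cons(cons(c, c), cons(e, e)), cons(cons(c, e), e)), NF(t₂) = cons(cons(cons(c, c), cons(e, e)), cons(cons(c, e), e))

Reduce t₁ = cons(cons(g(cons(cons(e, c), g(cons(e, cons(q(c), c)), cons(cons(e, c), q(c)))), cons(q(c), c)), cons(q(c), q(c))), cons(cons(c, e), e)):
1. cons(cons(g(cons(cons(e, c), g(cons(e, cons(q(c), c)), cons(cons(e, c), q(c)))), cons(q(c), c)), cons(q(c), q(c))), cons(cons(c, e), e))  →  cons(cons(g(cons(cons(e, c), g(cons(e, cons(e, c)), cons(cons(e, c), q(c)))), cons(q(c), c)), cons(q(c), q(c))), cons(cons(c, e), e))   [R7 at 1.1.1.2.1.2.1]
2. cons(cons(g(cons(cons(e, c), g(cons(e, cons(e, c)), cons(cons(e, c), q(c)))), cons(q(c), c)), cons(q(c), q(c))), cons(cons(c, e), e))  →  cons(cons(g(cons(cons(e, c), cons(q(c), c)), cons(q(c), c)), cons(q(c), q(c))), cons(cons(c, e), e))   [R4 at 1.1.1.2]
3. cons(cons(g(cons(cons(e, c), cons(q(c), c)), cons(q(c), c)), cons(q(c), q(c))), cons(cons(c, e), e))  →  cons(cons(g(cons(cons(e, c), cons(e, c)), cons(q(c), c)), cons(q(c), q(c))), cons(cons(c, e), e))   [R7 at 1.1.1.2.1]
4. cons(cons(g(cons(cons(e, c), cons(e, c)), cons(q(c), c)), cons(q(c), q(c))), cons(cons(c, e), e))  →  cons(cons(cons(c, c), cons(q(c), q(c))), cons(cons(c, e), e))   [R4 at 1.1]
5. cons(cons(cons(c, c), cons(q(c), q(c))), cons(cons(c, e), e))  →  cons(cons(cons(c, c), cons(e, q(c))), cons(cons(c, e), e))   [R7 at 1.2.1]
6. cons(cons(cons(c, c), cons(e, q(c))), cons(cons(c, e), e))  →  cons(cons(cons(c, c), cons(e, e)), cons(cons(c, e), e))   [R7 at 1.2.2]

Reduce t₂ = cons(cons(cons(c, c), cons(q(c), q(c))), cons(cons(c, q(cons(e, cons(q(c), c)))), e)):
1. cons(cons(cons(c, c), cons(q(c), q(c))), cons(cons(c, q(cons(e, cons(q(c), c)))), e))  →  cons(cons(cons(c, c), cons(e, q(c))), cons(cons(c, q(cons(e, cons(q(c), c)))), e))   [R7 at 1.2.1]
2. cons(cons(cons(c, c), cons(e, q(c))), cons(cons(c, q(cons(e, cons(q(c), c)))), e))  →  cons(cons(cons(c, c), cons(e, e)), cons(cons(c, q(cons(e, cons(q(c), c)))), e))   [R7 at 1.2.2]
3. cons(cons(cons(c, c), cons(e, e)), cons(cons(c, q(cons(e, cons(q(c), c)))), e))  →  cons(cons(cons(c, c), cons(e, e)), cons(cons(c, q(c)), e))   [R1 at 2.1.2]
4. cons(cons(cons(c, c), cons(e, e)), cons(cons(c, q(c)), e))  →  cons(cons(cons(c, c), cons(e, e)), cons(cons(c, e), e))   [R7 at 2.1.2]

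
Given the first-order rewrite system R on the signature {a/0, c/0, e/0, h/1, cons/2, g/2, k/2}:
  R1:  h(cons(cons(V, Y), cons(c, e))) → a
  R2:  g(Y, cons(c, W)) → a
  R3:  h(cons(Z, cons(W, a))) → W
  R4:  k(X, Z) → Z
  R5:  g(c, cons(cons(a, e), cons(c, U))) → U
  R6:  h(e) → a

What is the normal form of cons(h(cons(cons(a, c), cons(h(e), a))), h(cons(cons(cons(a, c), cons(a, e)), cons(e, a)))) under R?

1. cons(h(cons(cons(a, c), cons(h(e), a))), h(cons(cons(cons(a, c), cons(a, e)), cons(e, a))))  →  cons(h(e), h(cons(cons(cons(a, c), cons(a, e)), cons(e, a))))   [R3 at 1]
2. cons(h(e), h(cons(cons(cons(a, c), cons(a, e)), cons(e, a))))  →  cons(a, h(cons(cons(cons(a, c), cons(a, e)), cons(e, a))))   [R6 at 1]
3. cons(a, h(cons(cons(cons(a, c), cons(a, e)), cons(e, a))))  →  cons(a, e)   [R3 at 2]

cons(a, e)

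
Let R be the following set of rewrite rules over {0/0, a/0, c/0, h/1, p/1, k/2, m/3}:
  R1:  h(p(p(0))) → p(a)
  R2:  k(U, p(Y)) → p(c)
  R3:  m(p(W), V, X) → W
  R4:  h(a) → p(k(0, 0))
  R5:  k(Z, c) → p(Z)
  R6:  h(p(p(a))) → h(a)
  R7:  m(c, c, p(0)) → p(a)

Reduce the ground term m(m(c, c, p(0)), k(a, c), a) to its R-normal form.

a

1. m(m(c, c, p(0)), k(a, c), a)  →  m(p(a), k(a, c), a)   [R7 at 1]
2. m(p(a), k(a, c), a)  →  a   [R3 at ε]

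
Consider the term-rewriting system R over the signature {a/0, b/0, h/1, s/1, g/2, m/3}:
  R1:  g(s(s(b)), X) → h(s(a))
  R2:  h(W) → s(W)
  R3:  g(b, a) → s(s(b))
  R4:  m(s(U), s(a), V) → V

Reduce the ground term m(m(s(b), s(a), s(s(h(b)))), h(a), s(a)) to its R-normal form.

s(a)

1. m(m(s(b), s(a), s(s(h(b)))), h(a), s(a))  →  m(s(s(h(b))), h(a), s(a))   [R4 at 1]
2. m(s(s(h(b))), h(a), s(a))  →  m(s(s(s(b))), h(a), s(a))   [R2 at 1.1.1]
3. m(s(s(s(b))), h(a), s(a))  →  m(s(s(s(b))), s(a), s(a))   [R2 at 2]
4. m(s(s(s(b))), s(a), s(a))  →  s(a)   [R4 at ε]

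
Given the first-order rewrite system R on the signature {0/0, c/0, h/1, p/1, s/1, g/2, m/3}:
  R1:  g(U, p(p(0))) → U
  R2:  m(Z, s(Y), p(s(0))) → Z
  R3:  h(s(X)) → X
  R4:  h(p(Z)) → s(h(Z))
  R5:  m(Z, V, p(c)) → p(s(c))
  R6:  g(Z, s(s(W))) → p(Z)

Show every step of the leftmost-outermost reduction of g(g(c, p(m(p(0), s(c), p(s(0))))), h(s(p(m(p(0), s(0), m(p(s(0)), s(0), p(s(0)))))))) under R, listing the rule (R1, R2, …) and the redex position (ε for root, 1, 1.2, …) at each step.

1. g(g(c, p(m(p(0), s(c), p(s(0))))), h(s(p(m(p(0), s(0), m(p(s(0)), s(0), p(s(0))))))))  →  g(g(c, p(p(0))), h(s(p(m(p(0), s(0), m(p(s(0)), s(0), p(s(0))))))))   [R2 at 1.2.1]
2. g(g(c, p(p(0))), h(s(p(m(p(0), s(0), m(p(s(0)), s(0), p(s(0))))))))  →  g(c, h(s(p(m(p(0), s(0), m(p(s(0)), s(0), p(s(0))))))))   [R1 at 1]
3. g(c, h(s(p(m(p(0), s(0), m(p(s(0)), s(0), p(s(0))))))))  →  g(c, p(m(p(0), s(0), m(p(s(0)), s(0), p(s(0))))))   [R3 at 2]
4. g(c, p(m(p(0), s(0), m(p(s(0)), s(0), p(s(0))))))  →  g(c, p(m(p(0), s(0), p(s(0)))))   [R2 at 2.1.3]
5. g(c, p(m(p(0), s(0), p(s(0)))))  →  g(c, p(p(0)))   [R2 at 2.1]
6. g(c, p(p(0)))  →  c   [R1 at ε]

c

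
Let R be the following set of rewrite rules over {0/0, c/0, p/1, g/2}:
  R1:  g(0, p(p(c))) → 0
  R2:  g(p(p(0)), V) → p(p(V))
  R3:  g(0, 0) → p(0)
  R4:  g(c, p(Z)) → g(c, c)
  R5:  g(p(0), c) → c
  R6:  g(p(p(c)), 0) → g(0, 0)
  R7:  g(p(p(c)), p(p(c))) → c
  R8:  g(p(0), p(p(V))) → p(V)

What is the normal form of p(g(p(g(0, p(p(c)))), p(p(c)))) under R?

1. p(g(p(g(0, p(p(c)))), p(p(c))))  →  p(g(p(0), p(p(c))))   [R1 at 1.1.1]
2. p(g(p(0), p(p(c))))  →  p(p(c))   [R8 at 1]

p(p(c))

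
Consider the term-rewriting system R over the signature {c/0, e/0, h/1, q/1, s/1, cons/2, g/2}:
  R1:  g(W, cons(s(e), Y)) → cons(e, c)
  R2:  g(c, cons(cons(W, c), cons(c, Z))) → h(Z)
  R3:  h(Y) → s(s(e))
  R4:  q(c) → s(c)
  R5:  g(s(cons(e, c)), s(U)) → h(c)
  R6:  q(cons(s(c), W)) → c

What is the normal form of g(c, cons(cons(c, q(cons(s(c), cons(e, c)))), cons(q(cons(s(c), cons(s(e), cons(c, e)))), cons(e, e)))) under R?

1. g(c, cons(cons(c, q(cons(s(c), cons(e, c)))), cons(q(cons(s(c), cons(s(e), cons(c, e)))), cons(e, e))))  →  g(c, cons(cons(c, c), cons(q(cons(s(c), cons(s(e), cons(c, e)))), cons(e, e))))   [R6 at 2.1.2]
2. g(c, cons(cons(c, c), cons(q(cons(s(c), cons(s(e), cons(c, e)))), cons(e, e))))  →  g(c, cons(cons(c, c), cons(c, cons(e, e))))   [R6 at 2.2.1]
3. g(c, cons(cons(c, c), cons(c, cons(e, e))))  →  h(cons(e, e))   [R2 at ε]
4. h(cons(e, e))  →  s(s(e))   [R3 at ε]

s(s(e))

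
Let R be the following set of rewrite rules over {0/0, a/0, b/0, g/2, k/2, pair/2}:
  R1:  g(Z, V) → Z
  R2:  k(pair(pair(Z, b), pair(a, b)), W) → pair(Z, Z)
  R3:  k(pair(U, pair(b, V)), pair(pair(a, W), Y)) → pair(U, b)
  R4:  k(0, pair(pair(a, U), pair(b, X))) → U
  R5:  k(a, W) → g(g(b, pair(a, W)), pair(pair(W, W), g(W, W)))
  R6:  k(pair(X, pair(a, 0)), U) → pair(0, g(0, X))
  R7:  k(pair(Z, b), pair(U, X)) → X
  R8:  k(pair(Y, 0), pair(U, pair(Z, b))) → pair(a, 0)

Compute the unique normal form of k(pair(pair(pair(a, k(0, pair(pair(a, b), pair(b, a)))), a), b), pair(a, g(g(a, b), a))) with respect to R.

a

1. k(pair(pair(pair(a, k(0, pair(pair(a, b), pair(b, a)))), a), b), pair(a, g(g(a, b), a)))  →  g(g(a, b), a)   [R7 at ε]
2. g(g(a, b), a)  →  g(a, b)   [R1 at ε]
3. g(a, b)  →  a   [R1 at ε]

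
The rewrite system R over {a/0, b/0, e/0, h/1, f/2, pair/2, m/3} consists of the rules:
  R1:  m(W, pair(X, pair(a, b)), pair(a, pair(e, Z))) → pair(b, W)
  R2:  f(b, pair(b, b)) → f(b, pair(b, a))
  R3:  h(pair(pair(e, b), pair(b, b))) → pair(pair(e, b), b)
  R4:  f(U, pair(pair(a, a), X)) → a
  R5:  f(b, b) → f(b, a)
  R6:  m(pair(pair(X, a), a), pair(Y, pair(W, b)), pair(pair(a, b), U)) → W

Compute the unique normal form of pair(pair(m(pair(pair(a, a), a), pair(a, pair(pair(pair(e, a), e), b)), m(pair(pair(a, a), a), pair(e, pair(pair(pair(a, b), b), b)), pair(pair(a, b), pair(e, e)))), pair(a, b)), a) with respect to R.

pair(pair(pair(pair(e, a), e), pair(a, b)), a)

1. pair(pair(m(pair(pair(a, a), a), pair(a, pair(pair(pair(e, a), e), b)), m(pair(pair(a, a), a), pair(e, pair(pair(pair(a, b), b), b)), pair(pair(a, b), pair(e, e)))), pair(a, b)), a)  →  pair(pair(m(pair(pair(a, a), a), pair(a, pair(pair(pair(e, a), e), b)), pair(pair(a, b), b)), pair(a, b)), a)   [R6 at 1.1.3]
2. pair(pair(m(pair(pair(a, a), a), pair(a, pair(pair(pair(e, a), e), b)), pair(pair(a, b), b)), pair(a, b)), a)  →  pair(pair(pair(pair(e, a), e), pair(a, b)), a)   [R6 at 1.1]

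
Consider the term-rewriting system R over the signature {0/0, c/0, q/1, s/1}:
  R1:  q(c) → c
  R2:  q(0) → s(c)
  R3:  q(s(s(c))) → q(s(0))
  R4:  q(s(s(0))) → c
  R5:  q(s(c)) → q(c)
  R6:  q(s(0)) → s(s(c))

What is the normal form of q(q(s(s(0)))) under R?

1. q(q(s(s(0))))  →  q(c)   [R4 at 1]
2. q(c)  →  c   [R1 at ε]

c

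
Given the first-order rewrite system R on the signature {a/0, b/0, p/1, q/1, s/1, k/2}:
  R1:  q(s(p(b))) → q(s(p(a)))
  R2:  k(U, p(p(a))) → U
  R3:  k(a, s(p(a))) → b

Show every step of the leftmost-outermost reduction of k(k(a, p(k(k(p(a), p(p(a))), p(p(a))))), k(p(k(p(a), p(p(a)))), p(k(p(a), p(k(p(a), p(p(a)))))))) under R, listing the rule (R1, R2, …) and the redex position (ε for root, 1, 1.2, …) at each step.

a

1. k(k(a, p(k(k(p(a), p(p(a))), p(p(a))))), k(p(k(p(a), p(p(a)))), p(k(p(a), p(k(p(a), p(p(a))))))))  →  k(k(a, p(k(p(a), p(p(a))))), k(p(k(p(a), p(p(a)))), p(k(p(a), p(k(p(a), p(p(a))))))))   [R2 at 1.2.1]
2. k(k(a, p(k(p(a), p(p(a))))), k(p(k(p(a), p(p(a)))), p(k(p(a), p(k(p(a), p(p(a))))))))  →  k(k(a, p(p(a))), k(p(k(p(a), p(p(a)))), p(k(p(a), p(k(p(a), p(p(a))))))))   [R2 at 1.2.1]
3. k(k(a, p(p(a))), k(p(k(p(a), p(p(a)))), p(k(p(a), p(k(p(a), p(p(a))))))))  →  k(a, k(p(k(p(a), p(p(a)))), p(k(p(a), p(k(p(a), p(p(a))))))))   [R2 at 1]
4. k(a, k(p(k(p(a), p(p(a)))), p(k(p(a), p(k(p(a), p(p(a))))))))  →  k(a, k(p(p(a)), p(k(p(a), p(k(p(a), p(p(a))))))))   [R2 at 2.1.1]
5. k(a, k(p(p(a)), p(k(p(a), p(k(p(a), p(p(a))))))))  →  k(a, k(p(p(a)), p(k(p(a), p(p(a))))))   [R2 at 2.2.1.2.1]
6. k(a, k(p(p(a)), p(k(p(a), p(p(a))))))  →  k(a, k(p(p(a)), p(p(a))))   [R2 at 2.2.1]
7. k(a, k(p(p(a)), p(p(a))))  →  k(a, p(p(a)))   [R2 at 2]
8. k(a, p(p(a)))  →  a   [R2 at ε]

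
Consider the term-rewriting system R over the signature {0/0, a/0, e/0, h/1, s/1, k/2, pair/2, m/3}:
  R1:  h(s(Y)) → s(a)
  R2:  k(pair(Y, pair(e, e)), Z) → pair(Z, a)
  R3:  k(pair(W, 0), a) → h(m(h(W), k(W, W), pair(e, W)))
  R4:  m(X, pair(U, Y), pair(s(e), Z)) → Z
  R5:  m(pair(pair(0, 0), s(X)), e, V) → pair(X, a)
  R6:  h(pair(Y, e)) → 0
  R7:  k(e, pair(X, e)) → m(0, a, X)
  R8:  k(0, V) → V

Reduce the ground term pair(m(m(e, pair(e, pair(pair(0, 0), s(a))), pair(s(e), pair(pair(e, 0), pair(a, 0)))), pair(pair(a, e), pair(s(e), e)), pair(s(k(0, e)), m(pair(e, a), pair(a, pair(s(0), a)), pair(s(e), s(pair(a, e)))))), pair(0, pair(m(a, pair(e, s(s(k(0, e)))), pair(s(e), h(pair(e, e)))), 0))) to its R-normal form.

1. pair(m(m(e, pair(e, pair(pair(0, 0), s(a))), pair(s(e), pair(pair(e, 0), pair(a, 0)))), pair(pair(a, e), pair(s(e), e)), pair(s(k(0, e)), m(pair(e, a), pair(a, pair(s(0), a)), pair(s(e), s(pair(a, e)))))), pair(0, pair(m(a, pair(e, s(s(k(0, e)))), pair(s(e), h(pair(e, e)))), 0)))  →  pair(m(pair(pair(e, 0), pair(a, 0)), pair(pair(a, e), pair(s(e), e)), pair(s(k(0, e)), m(pair(e, a), pair(a, pair(s(0), a)), pair(s(e), s(pair(a, e)))))), pair(0, pair(m(a, pair(e, s(s(k(0, e)))), pair(s(e), h(pair(e, e)))), 0)))   [R4 at 1.1]
2. pair(m(pair(pair(e, 0), pair(a, 0)), pair(pair(a, e), pair(s(e), e)), pair(s(k(0, e)), m(pair(e, a), pair(a, pair(s(0), a)), pair(s(e), s(pair(a, e)))))), pair(0, pair(m(a, pair(e, s(s(k(0, e)))), pair(s(e), h(pair(e, e)))), 0)))  →  pair(m(pair(pair(e, 0), pair(a, 0)), pair(pair(a, e), pair(s(e), e)), pair(s(e), m(pair(e, a), pair(a, pair(s(0), a)), pair(s(e), s(pair(a, e)))))), pair(0, pair(m(a, pair(e, s(s(k(0, e)))), pair(s(e), h(pair(e, e)))), 0)))   [R8 at 1.3.1.1]
3. pair(m(pair(pair(e, 0), pair(a, 0)), pair(pair(a, e), pair(s(e), e)), pair(s(e), m(pair(e, a), pair(a, pair(s(0), a)), pair(s(e), s(pair(a, e)))))), pair(0, pair(m(a, pair(e, s(s(k(0, e)))), pair(s(e), h(pair(e, e)))), 0)))  →  pair(m(pair(e, a), pair(a, pair(s(0), a)), pair(s(e), s(pair(a, e)))), pair(0, pair(m(a, pair(e, s(s(k(0, e)))), pair(s(e), h(pair(e, e)))), 0)))   [R4 at 1]
4. pair(m(pair(e, a), pair(a, pair(s(0), a)), pair(s(e), s(pair(a, e)))), pair(0, pair(m(a, pair(e, s(s(k(0, e)))), pair(s(e), h(pair(e, e)))), 0)))  →  pair(s(pair(a, e)), pair(0, pair(m(a, pair(e, s(s(k(0, e)))), pair(s(e), h(pair(e, e)))), 0)))   [R4 at 1]
5. pair(s(pair(a, e)), pair(0, pair(m(a, pair(e, s(s(k(0, e)))), pair(s(e), h(pair(e, e)))), 0)))  →  pair(s(pair(a, e)), pair(0, pair(h(pair(e, e)), 0)))   [R4 at 2.2.1]
6. pair(s(pair(a, e)), pair(0, pair(h(pair(e, e)), 0)))  →  pair(s(pair(a, e)), pair(0, pair(0, 0)))   [R6 at 2.2.1]

pair(s(pair(a, e)), pair(0, pair(0, 0)))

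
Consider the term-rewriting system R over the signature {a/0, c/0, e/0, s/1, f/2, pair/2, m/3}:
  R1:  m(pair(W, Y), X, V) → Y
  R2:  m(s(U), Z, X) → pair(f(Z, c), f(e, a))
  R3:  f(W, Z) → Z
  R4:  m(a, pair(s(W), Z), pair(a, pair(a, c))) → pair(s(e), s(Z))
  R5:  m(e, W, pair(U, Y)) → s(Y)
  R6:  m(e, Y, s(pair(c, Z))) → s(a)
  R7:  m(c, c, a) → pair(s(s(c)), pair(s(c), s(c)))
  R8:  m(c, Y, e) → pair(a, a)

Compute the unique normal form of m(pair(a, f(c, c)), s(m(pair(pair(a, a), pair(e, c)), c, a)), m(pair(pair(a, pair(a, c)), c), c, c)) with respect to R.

c

1. m(pair(a, f(c, c)), s(m(pair(pair(a, a), pair(e, c)), c, a)), m(pair(pair(a, pair(a, c)), c), c, c))  →  f(c, c)   [R1 at ε]
2. f(c, c)  →  c   [R3 at ε]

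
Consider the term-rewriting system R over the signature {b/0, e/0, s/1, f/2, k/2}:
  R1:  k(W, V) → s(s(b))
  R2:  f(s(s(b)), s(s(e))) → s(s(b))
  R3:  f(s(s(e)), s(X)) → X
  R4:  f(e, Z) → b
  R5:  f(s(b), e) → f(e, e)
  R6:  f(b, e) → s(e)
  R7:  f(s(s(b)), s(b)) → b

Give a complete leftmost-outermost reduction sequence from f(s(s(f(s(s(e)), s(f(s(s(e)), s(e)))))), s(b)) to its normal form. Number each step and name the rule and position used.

b

1. f(s(s(f(s(s(e)), s(f(s(s(e)), s(e)))))), s(b))  →  f(s(s(f(s(s(e)), s(e)))), s(b))   [R3 at 1.1.1]
2. f(s(s(f(s(s(e)), s(e)))), s(b))  →  f(s(s(e)), s(b))   [R3 at 1.1.1]
3. f(s(s(e)), s(b))  →  b   [R3 at ε]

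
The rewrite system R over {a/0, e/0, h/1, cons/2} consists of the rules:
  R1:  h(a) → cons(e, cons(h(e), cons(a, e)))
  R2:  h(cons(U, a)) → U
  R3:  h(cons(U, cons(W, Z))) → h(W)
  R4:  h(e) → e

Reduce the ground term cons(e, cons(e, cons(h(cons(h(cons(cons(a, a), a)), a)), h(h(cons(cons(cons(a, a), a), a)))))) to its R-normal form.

1. cons(e, cons(e, cons(h(cons(h(cons(cons(a, a), a)), a)), h(h(cons(cons(cons(a, a), a), a))))))  →  cons(e, cons(e, cons(h(cons(cons(a, a), a)), h(h(cons(cons(cons(a, a), a), a))))))   [R2 at 2.2.1]
2. cons(e, cons(e, cons(h(cons(cons(a, a), a)), h(h(cons(cons(cons(a, a), a), a))))))  →  cons(e, cons(e, cons(cons(a, a), h(h(cons(cons(cons(a, a), a), a))))))   [R2 at 2.2.1]
3. cons(e, cons(e, cons(cons(a, a), h(h(cons(cons(cons(a, a), a), a))))))  →  cons(e, cons(e, cons(cons(a, a), h(cons(cons(a, a), a)))))   [R2 at 2.2.2.1]
4. cons(e, cons(e, cons(cons(a, a), h(cons(cons(a, a), a)))))  →  cons(e, cons(e, cons(cons(a, a), cons(a, a))))   [R2 at 2.2.2]

cons(e, cons(e, cons(cons(a, a), cons(a, a))))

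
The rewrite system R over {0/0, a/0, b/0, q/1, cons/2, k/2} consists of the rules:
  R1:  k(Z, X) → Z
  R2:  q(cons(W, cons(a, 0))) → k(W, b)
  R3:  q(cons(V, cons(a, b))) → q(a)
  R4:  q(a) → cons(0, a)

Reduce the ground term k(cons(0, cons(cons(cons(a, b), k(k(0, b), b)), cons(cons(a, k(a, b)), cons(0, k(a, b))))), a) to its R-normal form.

1. k(cons(0, cons(cons(cons(a, b), k(k(0, b), b)), cons(cons(a, k(a, b)), cons(0, k(a, b))))), a)  →  cons(0, cons(cons(cons(a, b), k(k(0, b), b)), cons(cons(a, k(a, b)), cons(0, k(a, b)))))   [R1 at ε]
2. cons(0, cons(cons(cons(a, b), k(k(0, b), b)), cons(cons(a, k(a, b)), cons(0, k(a, b)))))  →  cons(0, cons(cons(cons(a, b), k(0, b)), cons(cons(a, k(a, b)), cons(0, k(a, b)))))   [R1 at 2.1.2]
3. cons(0, cons(cons(cons(a, b), k(0, b)), cons(cons(a, k(a, b)), cons(0, k(a, b)))))  →  cons(0, cons(cons(cons(a, b), 0), cons(cons(a, k(a, b)), cons(0, k(a, b)))))   [R1 at 2.1.2]
4. cons(0, cons(cons(cons(a, b), 0), cons(cons(a, k(a, b)), cons(0, k(a, b)))))  →  cons(0, cons(cons(cons(a, b), 0), cons(cons(a, a), cons(0, k(a, b)))))   [R1 at 2.2.1.2]
5. cons(0, cons(cons(cons(a, b), 0), cons(cons(a, a), cons(0, k(a, b)))))  →  cons(0, cons(cons(cons(a, b), 0), cons(cons(a, a), cons(0, a))))   [R1 at 2.2.2.2]

cons(0, cons(cons(cons(a, b), 0), cons(cons(a, a), cons(0, a))))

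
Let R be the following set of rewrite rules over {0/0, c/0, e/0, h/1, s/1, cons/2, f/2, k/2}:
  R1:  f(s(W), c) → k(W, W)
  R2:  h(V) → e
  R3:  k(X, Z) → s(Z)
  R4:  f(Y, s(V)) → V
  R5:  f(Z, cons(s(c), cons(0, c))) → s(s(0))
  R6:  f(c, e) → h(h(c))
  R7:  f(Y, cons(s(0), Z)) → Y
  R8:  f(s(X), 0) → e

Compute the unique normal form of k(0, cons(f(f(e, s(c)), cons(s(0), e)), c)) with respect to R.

s(cons(c, c))

1. k(0, cons(f(f(e, s(c)), cons(s(0), e)), c))  →  s(cons(f(f(e, s(c)), cons(s(0), e)), c))   [R3 at ε]
2. s(cons(f(f(e, s(c)), cons(s(0), e)), c))  →  s(cons(f(e, s(c)), c))   [R7 at 1.1]
3. s(cons(f(e, s(c)), c))  →  s(cons(c, c))   [R4 at 1.1]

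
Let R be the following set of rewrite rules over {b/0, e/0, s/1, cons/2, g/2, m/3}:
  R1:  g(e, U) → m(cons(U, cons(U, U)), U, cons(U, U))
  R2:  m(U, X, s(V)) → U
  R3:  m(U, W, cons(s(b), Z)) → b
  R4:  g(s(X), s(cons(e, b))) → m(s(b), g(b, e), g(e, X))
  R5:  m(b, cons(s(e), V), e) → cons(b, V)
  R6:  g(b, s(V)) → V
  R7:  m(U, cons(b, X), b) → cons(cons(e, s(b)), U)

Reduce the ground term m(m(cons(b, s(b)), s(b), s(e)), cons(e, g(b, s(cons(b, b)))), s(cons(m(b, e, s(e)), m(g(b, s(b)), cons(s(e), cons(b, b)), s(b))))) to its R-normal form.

1. m(m(cons(b, s(b)), s(b), s(e)), cons(e, g(b, s(cons(b, b)))), s(cons(m(b, e, s(e)), m(g(b, s(b)), cons(s(e), cons(b, b)), s(b)))))  →  m(cons(b, s(b)), s(b), s(e))   [R2 at ε]
2. m(cons(b, s(b)), s(b), s(e))  →  cons(b, s(b))   [R2 at ε]

cons(b, s(b))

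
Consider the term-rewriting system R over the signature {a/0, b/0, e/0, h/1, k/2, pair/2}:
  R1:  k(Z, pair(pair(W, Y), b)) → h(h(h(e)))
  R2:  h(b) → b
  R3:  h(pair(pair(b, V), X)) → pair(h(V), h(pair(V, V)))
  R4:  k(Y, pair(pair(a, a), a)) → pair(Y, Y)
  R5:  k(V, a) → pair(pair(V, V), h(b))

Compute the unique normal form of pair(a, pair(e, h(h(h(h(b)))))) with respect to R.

1. pair(a, pair(e, h(h(h(h(b))))))  →  pair(a, pair(e, h(h(h(b)))))   [R2 at 2.2.1.1.1]
2. pair(a, pair(e, h(h(h(b)))))  →  pair(a, pair(e, h(h(b))))   [R2 at 2.2.1.1]
3. pair(a, pair(e, h(h(b))))  →  pair(a, pair(e, h(b)))   [R2 at 2.2.1]
4. pair(a, pair(e, h(b)))  →  pair(a, pair(e, b))   [R2 at 2.2]

pair(a, pair(e, b))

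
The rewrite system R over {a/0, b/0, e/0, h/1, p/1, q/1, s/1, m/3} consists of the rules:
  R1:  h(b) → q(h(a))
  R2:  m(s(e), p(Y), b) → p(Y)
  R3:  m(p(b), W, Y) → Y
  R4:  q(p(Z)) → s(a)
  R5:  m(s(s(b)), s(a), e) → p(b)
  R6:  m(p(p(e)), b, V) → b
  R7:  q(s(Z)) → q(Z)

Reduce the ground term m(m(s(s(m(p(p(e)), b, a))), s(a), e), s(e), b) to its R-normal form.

1. m(m(s(s(m(p(p(e)), b, a))), s(a), e), s(e), b)  →  m(m(s(s(b)), s(a), e), s(e), b)   [R6 at 1.1.1.1]
2. m(m(s(s(b)), s(a), e), s(e), b)  →  m(p(b), s(e), b)   [R5 at 1]
3. m(p(b), s(e), b)  →  b   [R3 at ε]

b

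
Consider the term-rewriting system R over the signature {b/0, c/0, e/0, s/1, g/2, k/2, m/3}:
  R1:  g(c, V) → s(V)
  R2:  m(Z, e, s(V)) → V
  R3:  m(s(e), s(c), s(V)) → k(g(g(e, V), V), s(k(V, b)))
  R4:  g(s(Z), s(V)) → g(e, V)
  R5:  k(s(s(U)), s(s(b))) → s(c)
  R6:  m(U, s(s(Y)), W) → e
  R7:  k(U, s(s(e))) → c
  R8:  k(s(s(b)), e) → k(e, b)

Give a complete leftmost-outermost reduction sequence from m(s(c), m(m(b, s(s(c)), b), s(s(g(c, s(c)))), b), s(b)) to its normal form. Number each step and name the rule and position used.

1. m(s(c), m(m(b, s(s(c)), b), s(s(g(c, s(c)))), b), s(b))  →  m(s(c), e, s(b))   [R6 at 2]
2. m(s(c), e, s(b))  →  b   [R2 at ε]

b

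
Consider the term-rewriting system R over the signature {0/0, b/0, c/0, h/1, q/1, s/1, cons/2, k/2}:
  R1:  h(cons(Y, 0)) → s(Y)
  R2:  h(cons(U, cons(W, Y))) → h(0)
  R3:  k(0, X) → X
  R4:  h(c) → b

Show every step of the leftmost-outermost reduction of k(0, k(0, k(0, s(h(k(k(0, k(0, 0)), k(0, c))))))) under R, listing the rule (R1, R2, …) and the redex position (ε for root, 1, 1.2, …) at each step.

1. k(0, k(0, k(0, s(h(k(k(0, k(0, 0)), k(0, c)))))))  →  k(0, k(0, s(h(k(k(0, k(0, 0)), k(0, c))))))   [R3 at ε]
2. k(0, k(0, s(h(k(k(0, k(0, 0)), k(0, c))))))  →  k(0, s(h(k(k(0, k(0, 0)), k(0, c)))))   [R3 at ε]
3. k(0, s(h(k(k(0, k(0, 0)), k(0, c)))))  →  s(h(k(k(0, k(0, 0)), k(0, c))))   [R3 at ε]
4. s(h(k(k(0, k(0, 0)), k(0, c))))  →  s(h(k(k(0, 0), k(0, c))))   [R3 at 1.1.1]
5. s(h(k(k(0, 0), k(0, c))))  →  s(h(k(0, k(0, c))))   [R3 at 1.1.1]
6. s(h(k(0, k(0, c))))  →  s(h(k(0, c)))   [R3 at 1.1]
7. s(h(k(0, c)))  →  s(h(c))   [R3 at 1.1]
8. s(h(c))  →  s(b)   [R4 at 1]

s(b)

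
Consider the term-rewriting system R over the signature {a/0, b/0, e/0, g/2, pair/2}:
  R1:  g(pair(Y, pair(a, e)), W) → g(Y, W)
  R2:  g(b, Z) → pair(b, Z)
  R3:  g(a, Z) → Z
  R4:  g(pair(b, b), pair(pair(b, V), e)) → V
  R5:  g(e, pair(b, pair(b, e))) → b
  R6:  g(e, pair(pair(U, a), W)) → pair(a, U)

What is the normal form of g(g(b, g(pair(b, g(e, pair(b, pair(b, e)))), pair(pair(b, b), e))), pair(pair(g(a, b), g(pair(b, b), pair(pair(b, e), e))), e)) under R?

1. g(g(b, g(pair(b, g(e, pair(b, pair(b, e)))), pair(pair(b, b), e))), pair(pair(g(a, b), g(pair(b, b), pair(pair(b, e), e))), e))  →  g(pair(b, g(pair(b, g(e, pair(b, pair(b, e)))), pair(pair(b, b), e))), pair(pair(g(a, b), g(pair(b, b), pair(pair(b, e), e))), e))   [R2 at 1]
2. g(pair(b, g(pair(b, g(e, pair(b, pair(b, e)))), pair(pair(b, b), e))), pair(pair(g(a, b), g(pair(b, b), pair(pair(b, e), e))), e))  →  g(pair(b, g(pair(b, b), pair(pair(b, b), e))), pair(pair(g(a, b), g(pair(b, b), pair(pair(b, e), e))), e))   [R5 at 1.2.1.2]
3. g(pair(b, g(pair(b, b), pair(pair(b, b), e))), pair(pair(g(a, b), g(pair(b, b), pair(pair(b, e), e))), e))  →  g(pair(b, b), pair(pair(g(a, b), g(pair(b, b), pair(pair(b, e), e))), e))   [R4 at 1.2]
4. g(pair(b, b), pair(pair(g(a, b), g(pair(b, b), pair(pair(b, e), e))), e))  →  g(pair(b, b), pair(pair(b, g(pair(b, b), pair(pair(b, e), e))), e))   [R3 at 2.1.1]
5. g(pair(b, b), pair(pair(b, g(pair(b, b), pair(pair(b, e), e))), e))  →  g(pair(b, b), pair(pair(b, e), e))   [R4 at ε]
6. g(pair(b, b), pair(pair(b, e), e))  →  e   [R4 at ε]

e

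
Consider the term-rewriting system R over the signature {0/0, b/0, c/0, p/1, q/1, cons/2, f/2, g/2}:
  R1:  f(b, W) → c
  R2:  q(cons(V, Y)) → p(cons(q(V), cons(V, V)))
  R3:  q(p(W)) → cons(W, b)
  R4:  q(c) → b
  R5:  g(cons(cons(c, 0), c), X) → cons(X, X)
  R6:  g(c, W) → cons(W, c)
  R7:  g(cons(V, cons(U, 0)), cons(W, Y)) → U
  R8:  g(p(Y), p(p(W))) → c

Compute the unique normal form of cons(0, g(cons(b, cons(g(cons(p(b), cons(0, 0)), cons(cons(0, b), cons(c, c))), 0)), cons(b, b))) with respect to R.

cons(0, 0)

1. cons(0, g(cons(b, cons(g(cons(p(b), cons(0, 0)), cons(cons(0, b), cons(c, c))), 0)), cons(b, b)))  →  cons(0, g(cons(p(b), cons(0, 0)), cons(cons(0, b), cons(c, c))))   [R7 at 2]
2. cons(0, g(cons(p(b), cons(0, 0)), cons(cons(0, b), cons(c, c))))  →  cons(0, 0)   [R7 at 2]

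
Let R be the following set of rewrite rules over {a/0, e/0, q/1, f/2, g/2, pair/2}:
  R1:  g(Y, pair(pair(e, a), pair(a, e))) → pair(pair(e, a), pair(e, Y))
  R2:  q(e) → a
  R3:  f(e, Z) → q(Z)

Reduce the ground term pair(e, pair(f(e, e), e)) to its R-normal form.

1. pair(e, pair(f(e, e), e))  →  pair(e, pair(q(e), e))   [R3 at 2.1]
2. pair(e, pair(q(e), e))  →  pair(e, pair(a, e))   [R2 at 2.1]

pair(e, pair(a, e))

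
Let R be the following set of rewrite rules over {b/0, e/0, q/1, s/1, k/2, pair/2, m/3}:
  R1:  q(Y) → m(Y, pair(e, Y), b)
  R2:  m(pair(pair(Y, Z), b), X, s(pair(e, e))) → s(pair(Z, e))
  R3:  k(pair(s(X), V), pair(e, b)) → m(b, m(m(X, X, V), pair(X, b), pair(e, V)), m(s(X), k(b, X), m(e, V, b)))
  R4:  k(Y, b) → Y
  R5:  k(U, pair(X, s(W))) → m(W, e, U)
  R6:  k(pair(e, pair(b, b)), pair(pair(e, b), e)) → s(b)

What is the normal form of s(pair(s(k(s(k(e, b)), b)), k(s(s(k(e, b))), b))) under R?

1. s(pair(s(k(s(k(e, b)), b)), k(s(s(k(e, b))), b)))  →  s(pair(s(s(k(e, b))), k(s(s(k(e, b))), b)))   [R4 at 1.1.1]
2. s(pair(s(s(k(e, b))), k(s(s(k(e, b))), b)))  →  s(pair(s(s(e)), k(s(s(k(e, b))), b)))   [R4 at 1.1.1.1]
3. s(pair(s(s(e)), k(s(s(k(e, b))), b)))  →  s(pair(s(s(e)), s(s(k(e, b)))))   [R4 at 1.2]
4. s(pair(s(s(e)), s(s(k(e, b)))))  →  s(pair(s(s(e)), s(s(e))))   [R4 at 1.2.1.1]

s(pair(s(s(e)), s(s(e))))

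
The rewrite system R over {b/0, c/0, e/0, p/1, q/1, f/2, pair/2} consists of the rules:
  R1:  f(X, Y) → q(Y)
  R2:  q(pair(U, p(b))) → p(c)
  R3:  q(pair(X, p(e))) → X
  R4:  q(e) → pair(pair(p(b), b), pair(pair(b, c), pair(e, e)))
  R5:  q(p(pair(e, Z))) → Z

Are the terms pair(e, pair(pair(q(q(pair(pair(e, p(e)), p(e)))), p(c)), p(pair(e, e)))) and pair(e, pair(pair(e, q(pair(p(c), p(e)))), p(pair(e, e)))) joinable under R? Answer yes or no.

Reduce t₁ = pair(e, pair(pair(q(q(pair(pair(e, p(e)), p(e)))), p(c)), p(pair(e, e)))):
1. pair(e, pair(pair(q(q(pair(pair(e, p(e)), p(e)))), p(c)), p(pair(e, e))))  →  pair(e, pair(pair(q(pair(e, p(e))), p(c)), p(pair(e, e))))   [R3 at 2.1.1.1]
2. pair(e, pair(pair(q(pair(e, p(e))), p(c)), p(pair(e, e))))  →  pair(e, pair(pair(e, p(c)), p(pair(e, e))))   [R3 at 2.1.1]

Reduce t₂ = pair(e, pair(pair(e, q(pair(p(c), p(e)))), p(pair(e, e)))):
1. pair(e, pair(pair(e, q(pair(p(c), p(e)))), p(pair(e, e))))  →  pair(e, pair(pair(e, p(c)), p(pair(e, e))))   [R3 at 2.1.2]

yes — NF(t₁) = pair(e, pair(pair(e, p(c)), p(pair(e, e)))), NF(t₂) = pair(e, pair(pair(e, p(c)), p(pair(e, e))))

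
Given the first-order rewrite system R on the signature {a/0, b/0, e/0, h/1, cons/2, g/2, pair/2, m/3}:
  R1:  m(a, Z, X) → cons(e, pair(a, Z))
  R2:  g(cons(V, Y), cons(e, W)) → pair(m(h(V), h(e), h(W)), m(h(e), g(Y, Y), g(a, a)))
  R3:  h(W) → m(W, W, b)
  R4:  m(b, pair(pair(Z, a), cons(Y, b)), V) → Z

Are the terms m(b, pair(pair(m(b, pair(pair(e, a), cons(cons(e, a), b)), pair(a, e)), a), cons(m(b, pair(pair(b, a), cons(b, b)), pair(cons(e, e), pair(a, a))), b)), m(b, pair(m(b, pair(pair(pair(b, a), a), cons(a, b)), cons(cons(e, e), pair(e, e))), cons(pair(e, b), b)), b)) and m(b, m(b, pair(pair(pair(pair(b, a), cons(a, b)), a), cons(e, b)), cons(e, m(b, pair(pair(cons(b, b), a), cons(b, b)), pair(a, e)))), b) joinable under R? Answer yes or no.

Reduce t₁ = m(b, pair(pair(m(b, pair(pair(e, a), cons(cons(e, a), b)), pair(a, e)), a), cons(m(b, pair(pair(b, a), cons(b, b)), pair(cons(e, e), pair(a, a))), b)), m(b, pair(m(b, pair(pair(pair(b, a), a), cons(a, b)), cons(cons(e, e), pair(e, e))), cons(pair(e, b), b)), b)):
1. m(b, pair(pair(m(b, pair(pair(e, a), cons(cons(e, a), b)), pair(a, e)), a), cons(m(b, pair(pair(b, a), cons(b, b)), pair(cons(e, e), pair(a, a))), b)), m(b, pair(m(b, pair(pair(pair(b, a), a), cons(a, b)), cons(cons(e, e), pair(e, e))), cons(pair(e, b), b)), b))  →  m(b, pair(pair(e, a), cons(cons(e, a), b)), pair(a, e))   [R4 at ε]
2. m(b, pair(pair(e, a), cons(cons(e, a), b)), pair(a, e))  →  e   [R4 at ε]

Reduce t₂ = m(b, m(b, pair(pair(pair(pair(b, a), cons(a, b)), a), cons(e, b)), cons(e, m(b, pair(pair(cons(b, b), a), cons(b, b)), pair(a, e)))), b):
1. m(b, m(b, pair(pair(pair(pair(b, a), cons(a, b)), a), cons(e, b)), cons(e, m(b, pair(pair(cons(b, b), a), cons(b, b)), pair(a, e)))), b)  →  m(b, pair(pair(b, a), cons(a, b)), b)   [R4 at 2]
2. m(b, pair(pair(b, a), cons(a, b)), b)  →  b   [R4 at ε]

no — NF(t₁) = e, NF(t₂) = b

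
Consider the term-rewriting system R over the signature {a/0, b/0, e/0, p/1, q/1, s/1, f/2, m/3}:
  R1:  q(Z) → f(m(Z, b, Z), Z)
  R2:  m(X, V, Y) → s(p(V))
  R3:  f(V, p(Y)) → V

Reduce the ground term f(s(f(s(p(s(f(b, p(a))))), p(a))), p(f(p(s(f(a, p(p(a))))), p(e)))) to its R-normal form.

1. f(s(f(s(p(s(f(b, p(a))))), p(a))), p(f(p(s(f(a, p(p(a))))), p(e))))  →  s(f(s(p(s(f(b, p(a))))), p(a)))   [R3 at ε]
2. s(f(s(p(s(f(b, p(a))))), p(a)))  →  s(s(p(s(f(b, p(a))))))   [R3 at 1]
3. s(s(p(s(f(b, p(a))))))  →  s(s(p(s(b))))   [R3 at 1.1.1.1]

s(s(p(s(b))))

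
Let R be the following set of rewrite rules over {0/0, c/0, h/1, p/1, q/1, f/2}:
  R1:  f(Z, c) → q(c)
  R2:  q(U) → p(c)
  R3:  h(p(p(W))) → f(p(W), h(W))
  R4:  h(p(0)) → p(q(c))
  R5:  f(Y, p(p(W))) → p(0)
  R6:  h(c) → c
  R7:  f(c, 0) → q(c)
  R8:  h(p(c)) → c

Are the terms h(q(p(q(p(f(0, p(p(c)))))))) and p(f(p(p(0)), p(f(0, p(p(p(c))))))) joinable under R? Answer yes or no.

no — NF(t₁) = c, NF(t₂) = p(p(0))

Reduce t₁ = h(q(p(q(p(f(0, p(p(c)))))))):
1. h(q(p(q(p(f(0, p(p(c))))))))  →  h(p(c))   [R2 at 1]
2. h(p(c))  →  c   [R8 at ε]

Reduce t₂ = p(f(p(p(0)), p(f(0, p(p(p(c))))))):
1. p(f(p(p(0)), p(f(0, p(p(p(c)))))))  →  p(f(p(p(0)), p(p(0))))   [R5 at 1.2.1]
2. p(f(p(p(0)), p(p(0))))  →  p(p(0))   [R5 at 1]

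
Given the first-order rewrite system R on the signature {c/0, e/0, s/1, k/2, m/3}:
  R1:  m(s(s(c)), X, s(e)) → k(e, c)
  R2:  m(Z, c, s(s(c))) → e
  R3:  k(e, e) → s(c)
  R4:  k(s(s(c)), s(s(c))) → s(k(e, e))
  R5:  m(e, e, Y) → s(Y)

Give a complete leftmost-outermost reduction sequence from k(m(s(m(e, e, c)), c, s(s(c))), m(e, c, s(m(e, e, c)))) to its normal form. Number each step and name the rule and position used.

s(c)

1. k(m(s(m(e, e, c)), c, s(s(c))), m(e, c, s(m(e, e, c))))  →  k(e, m(e, c, s(m(e, e, c))))   [R2 at 1]
2. k(e, m(e, c, s(m(e, e, c))))  →  k(e, m(e, c, s(s(c))))   [R5 at 2.3.1]
3. k(e, m(e, c, s(s(c))))  →  k(e, e)   [R2 at 2]
4. k(e, e)  →  s(c)   [R3 at ε]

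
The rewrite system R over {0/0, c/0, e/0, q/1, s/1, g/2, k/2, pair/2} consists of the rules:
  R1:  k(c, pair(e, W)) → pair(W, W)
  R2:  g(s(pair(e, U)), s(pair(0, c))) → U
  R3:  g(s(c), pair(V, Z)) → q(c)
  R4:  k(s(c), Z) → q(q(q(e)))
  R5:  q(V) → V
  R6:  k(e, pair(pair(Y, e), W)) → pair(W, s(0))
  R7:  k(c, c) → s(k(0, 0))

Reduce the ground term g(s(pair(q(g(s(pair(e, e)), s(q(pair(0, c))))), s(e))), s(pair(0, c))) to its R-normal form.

1. g(s(pair(q(g(s(pair(e, e)), s(q(pair(0, c))))), s(e))), s(pair(0, c)))  →  g(s(pair(g(s(pair(e, e)), s(q(pair(0, c)))), s(e))), s(pair(0, c)))   [R5 at 1.1.1]
2. g(s(pair(g(s(pair(e, e)), s(q(pair(0, c)))), s(e))), s(pair(0, c)))  →  g(s(pair(g(s(pair(e, e)), s(pair(0, c))), s(e))), s(pair(0, c)))   [R5 at 1.1.1.2.1]
3. g(s(pair(g(s(pair(e, e)), s(pair(0, c))), s(e))), s(pair(0, c)))  →  g(s(pair(e, s(e))), s(pair(0, c)))   [R2 at 1.1.1]
4. g(s(pair(e, s(e))), s(pair(0, c)))  →  s(e)   [R2 at ε]

s(e)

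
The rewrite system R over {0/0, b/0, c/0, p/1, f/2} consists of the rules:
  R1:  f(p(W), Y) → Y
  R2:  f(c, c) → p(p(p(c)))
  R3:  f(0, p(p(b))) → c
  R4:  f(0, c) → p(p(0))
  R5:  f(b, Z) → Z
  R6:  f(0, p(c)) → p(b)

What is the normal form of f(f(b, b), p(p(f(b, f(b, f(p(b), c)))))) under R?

p(p(c))

1. f(f(b, b), p(p(f(b, f(b, f(p(b), c))))))  →  f(b, p(p(f(b, f(b, f(p(b), c))))))   [R5 at 1]
2. f(b, p(p(f(b, f(b, f(p(b), c))))))  →  p(p(f(b, f(b, f(p(b), c)))))   [R5 at ε]
3. p(p(f(b, f(b, f(p(b), c)))))  →  p(p(f(b, f(p(b), c))))   [R5 at 1.1]
4. p(p(f(b, f(p(b), c))))  →  p(p(f(p(b), c)))   [R5 at 1.1]
5. p(p(f(p(b), c)))  →  p(p(c))   [R1 at 1.1]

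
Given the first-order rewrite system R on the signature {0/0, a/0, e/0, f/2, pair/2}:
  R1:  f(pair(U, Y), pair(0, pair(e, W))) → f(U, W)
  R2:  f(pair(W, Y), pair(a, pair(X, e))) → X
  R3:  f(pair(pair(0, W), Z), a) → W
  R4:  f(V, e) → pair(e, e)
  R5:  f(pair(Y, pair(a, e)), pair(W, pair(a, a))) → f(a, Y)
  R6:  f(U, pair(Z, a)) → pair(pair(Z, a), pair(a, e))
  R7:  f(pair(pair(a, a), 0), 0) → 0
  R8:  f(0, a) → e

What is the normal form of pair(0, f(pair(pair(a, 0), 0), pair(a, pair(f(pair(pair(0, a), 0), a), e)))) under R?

1. pair(0, f(pair(pair(a, 0), 0), pair(a, pair(f(pair(pair(0, a), 0), a), e))))  →  pair(0, f(pair(pair(0, a), 0), a))   [R2 at 2]
2. pair(0, f(pair(pair(0, a), 0), a))  →  pair(0, a)   [R3 at 2]

pair(0, a)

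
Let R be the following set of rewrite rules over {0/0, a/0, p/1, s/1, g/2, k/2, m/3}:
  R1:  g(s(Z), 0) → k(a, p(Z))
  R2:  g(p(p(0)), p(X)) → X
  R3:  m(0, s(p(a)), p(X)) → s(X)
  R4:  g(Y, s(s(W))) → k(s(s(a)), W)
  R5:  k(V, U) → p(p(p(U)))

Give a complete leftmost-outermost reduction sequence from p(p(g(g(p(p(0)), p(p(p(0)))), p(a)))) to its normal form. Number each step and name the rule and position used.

1. p(p(g(g(p(p(0)), p(p(p(0)))), p(a))))  →  p(p(g(p(p(0)), p(a))))   [R2 at 1.1.1]
2. p(p(g(p(p(0)), p(a))))  →  p(p(a))   [R2 at 1.1]

p(p(a))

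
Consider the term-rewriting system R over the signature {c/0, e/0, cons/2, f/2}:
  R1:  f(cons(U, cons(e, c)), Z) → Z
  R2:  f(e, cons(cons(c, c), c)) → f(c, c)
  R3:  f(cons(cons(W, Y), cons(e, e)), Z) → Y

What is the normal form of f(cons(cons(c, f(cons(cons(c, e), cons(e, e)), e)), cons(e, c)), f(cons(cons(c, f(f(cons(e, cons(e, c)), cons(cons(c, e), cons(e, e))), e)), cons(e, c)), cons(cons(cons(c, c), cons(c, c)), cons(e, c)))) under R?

cons(cons(cons(c, c), cons(c, c)), cons(e, c))

1. f(cons(cons(c, f(cons(cons(c, e), cons(e, e)), e)), cons(e, c)), f(cons(cons(c, f(f(cons(e, cons(e, c)), cons(cons(c, e), cons(e, e))), e)), cons(e, c)), cons(cons(cons(c, c), cons(c, c)), cons(e, c))))  →  f(cons(cons(c, f(f(cons(e, cons(e, c)), cons(cons(c, e), cons(e, e))), e)), cons(e, c)), cons(cons(cons(c, c), cons(c, c)), cons(e, c)))   [R1 at ε]
2. f(cons(cons(c, f(f(cons(e, cons(e, c)), cons(cons(c, e), cons(e, e))), e)), cons(e, c)), cons(cons(cons(c, c), cons(c, c)), cons(e, c)))  →  cons(cons(cons(c, c), cons(c, c)), cons(e, c))   [R1 at ε]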